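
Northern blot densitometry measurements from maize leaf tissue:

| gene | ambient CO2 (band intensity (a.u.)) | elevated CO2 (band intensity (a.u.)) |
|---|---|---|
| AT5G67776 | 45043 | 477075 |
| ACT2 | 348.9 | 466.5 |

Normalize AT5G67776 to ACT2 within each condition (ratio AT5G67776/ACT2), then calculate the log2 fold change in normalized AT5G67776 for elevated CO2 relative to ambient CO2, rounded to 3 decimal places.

AT5G67776/ACT2 (ambient CO2) = 45043 / 348.9 = 129.1
AT5G67776/ACT2 (elevated CO2) = 477075 / 466.5 = 1022.7
Fold change = 1022.7 / 129.1 = 7.9215
log2(7.9215) = 2.9858

2.986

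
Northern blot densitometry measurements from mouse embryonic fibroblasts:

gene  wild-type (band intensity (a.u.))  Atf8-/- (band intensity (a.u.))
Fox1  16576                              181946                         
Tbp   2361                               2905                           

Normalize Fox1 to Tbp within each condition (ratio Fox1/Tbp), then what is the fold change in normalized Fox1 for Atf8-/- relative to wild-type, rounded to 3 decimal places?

8.921

Fox1/Tbp (wild-type) = 16576 / 2361 = 7.0208
Fox1/Tbp (Atf8-/-) = 181946 / 2905 = 62.632
Fold change = 62.632 / 7.0208 = 8.9210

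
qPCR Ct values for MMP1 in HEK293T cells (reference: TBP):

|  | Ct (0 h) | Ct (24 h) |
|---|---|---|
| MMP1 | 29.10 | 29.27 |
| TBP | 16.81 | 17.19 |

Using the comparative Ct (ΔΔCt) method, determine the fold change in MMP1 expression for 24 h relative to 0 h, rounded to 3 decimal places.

1.157

ΔCt(0 h) = 29.100 − 16.810 = 12.290
ΔCt(24 h) = 29.270 − 17.190 = 12.080
ΔΔCt = 12.080 − 12.290 = -0.210
Fold change = 2^(−(-0.210)) = 2^0.210 = 1.1567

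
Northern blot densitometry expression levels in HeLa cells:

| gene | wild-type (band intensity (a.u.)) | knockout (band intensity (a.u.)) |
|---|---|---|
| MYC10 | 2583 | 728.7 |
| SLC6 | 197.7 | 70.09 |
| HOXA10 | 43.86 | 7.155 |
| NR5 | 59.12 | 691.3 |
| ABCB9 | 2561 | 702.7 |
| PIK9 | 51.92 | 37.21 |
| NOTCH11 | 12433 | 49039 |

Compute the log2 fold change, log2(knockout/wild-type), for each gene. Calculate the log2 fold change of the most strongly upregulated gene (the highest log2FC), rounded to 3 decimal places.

3.548

log2(728.7/2583) = -1.826  (MYC10)
log2(70.09/197.7) = -1.496  (SLC6)
log2(7.155/43.86) = -2.616  (HOXA10)
log2(691.3/59.12) = 3.548  (NR5)
log2(702.7/2561) = -1.866  (ABCB9)
log2(37.21/51.92) = -0.481  (PIK9)
log2(49039/12433) = 1.980  (NOTCH11)
NR5 is most strongly upregulated.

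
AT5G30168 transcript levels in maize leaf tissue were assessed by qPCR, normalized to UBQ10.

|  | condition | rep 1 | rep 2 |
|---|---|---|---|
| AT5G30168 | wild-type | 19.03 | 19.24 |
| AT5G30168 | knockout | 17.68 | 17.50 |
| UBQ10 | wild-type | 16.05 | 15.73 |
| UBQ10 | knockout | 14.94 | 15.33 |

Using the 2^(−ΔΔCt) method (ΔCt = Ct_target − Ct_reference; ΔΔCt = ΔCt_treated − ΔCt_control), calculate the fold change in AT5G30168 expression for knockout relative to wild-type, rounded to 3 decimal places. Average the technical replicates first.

Mean Ct: AT5G30168 wild-type 19.135; AT5G30168 knockout 17.590; UBQ10 wild-type 15.890; UBQ10 knockout 15.135
ΔCt(wild-type) = 19.135 − 15.890 = 3.245
ΔCt(knockout) = 17.590 − 15.135 = 2.455
ΔΔCt = 2.455 − 3.245 = -0.790
Fold change = 2^(−(-0.790)) = 2^0.790 = 1.7291

1.729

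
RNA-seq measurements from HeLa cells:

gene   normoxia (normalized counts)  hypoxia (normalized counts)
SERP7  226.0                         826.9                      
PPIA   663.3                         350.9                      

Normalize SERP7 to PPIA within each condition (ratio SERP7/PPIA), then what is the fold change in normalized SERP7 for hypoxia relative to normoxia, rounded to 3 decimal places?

6.916

SERP7/PPIA (normoxia) = 226.0 / 663.3 = 0.34072
SERP7/PPIA (hypoxia) = 826.9 / 350.9 = 2.3565
Fold change = 2.3565 / 0.34072 = 6.9163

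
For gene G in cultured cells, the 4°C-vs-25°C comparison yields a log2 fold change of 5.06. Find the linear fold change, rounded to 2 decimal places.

Fold change = 2^(5.06) = 33.359

33.36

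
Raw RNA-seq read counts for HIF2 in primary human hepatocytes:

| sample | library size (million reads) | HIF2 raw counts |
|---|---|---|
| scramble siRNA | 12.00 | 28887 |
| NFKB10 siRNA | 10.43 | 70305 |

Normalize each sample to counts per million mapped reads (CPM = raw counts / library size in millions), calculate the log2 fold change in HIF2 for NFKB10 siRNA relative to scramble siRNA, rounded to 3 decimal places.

CPM(scramble siRNA) = 28887 / 12.00 = 2407.2500
CPM(NFKB10 siRNA) = 70305 / 10.43 = 6740.6520
Fold change = 6740.6520 / 2407.2500 = 2.80015
log2(2.80015) = 1.4855

1.486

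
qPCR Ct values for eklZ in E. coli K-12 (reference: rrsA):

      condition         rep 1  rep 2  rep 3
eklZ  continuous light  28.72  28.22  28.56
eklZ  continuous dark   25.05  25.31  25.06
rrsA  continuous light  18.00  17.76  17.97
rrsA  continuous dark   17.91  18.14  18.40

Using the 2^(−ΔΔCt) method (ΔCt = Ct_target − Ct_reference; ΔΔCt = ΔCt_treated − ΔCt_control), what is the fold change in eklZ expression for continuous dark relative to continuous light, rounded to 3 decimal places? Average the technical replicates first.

Mean Ct: eklZ continuous light 28.500; eklZ continuous dark 25.140; rrsA continuous light 17.910; rrsA continuous dark 18.150
ΔCt(continuous light) = 28.500 − 17.910 = 10.590
ΔCt(continuous dark) = 25.140 − 18.150 = 6.990
ΔΔCt = 6.990 − 10.590 = -3.600
Fold change = 2^(−(-3.600)) = 2^3.600 = 12.1257

12.126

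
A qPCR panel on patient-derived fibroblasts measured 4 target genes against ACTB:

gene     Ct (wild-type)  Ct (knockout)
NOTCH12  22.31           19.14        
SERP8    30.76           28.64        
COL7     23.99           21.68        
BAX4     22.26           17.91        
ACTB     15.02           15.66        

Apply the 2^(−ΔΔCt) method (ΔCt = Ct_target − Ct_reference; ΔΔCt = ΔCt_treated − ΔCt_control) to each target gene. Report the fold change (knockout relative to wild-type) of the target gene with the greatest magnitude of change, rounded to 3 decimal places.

NOTCH12: ΔΔCt = (19.14−15.66) − (22.31−15.02) = 3.48 − 7.29 = -3.81; fold change = 2^3.81 = 14.026
SERP8: ΔΔCt = (28.64−15.66) − (30.76−15.02) = 12.98 − 15.74 = -2.76; fold change = 2^2.76 = 6.774
COL7: ΔΔCt = (21.68−15.66) − (23.99−15.02) = 6.02 − 8.97 = -2.95; fold change = 2^2.95 = 7.727
BAX4: ΔΔCt = (17.91−15.66) − (22.26−15.02) = 2.25 − 7.24 = -4.99; fold change = 2^4.99 = 31.779
BAX4 has the largest |ΔΔCt| = 4.99.

31.779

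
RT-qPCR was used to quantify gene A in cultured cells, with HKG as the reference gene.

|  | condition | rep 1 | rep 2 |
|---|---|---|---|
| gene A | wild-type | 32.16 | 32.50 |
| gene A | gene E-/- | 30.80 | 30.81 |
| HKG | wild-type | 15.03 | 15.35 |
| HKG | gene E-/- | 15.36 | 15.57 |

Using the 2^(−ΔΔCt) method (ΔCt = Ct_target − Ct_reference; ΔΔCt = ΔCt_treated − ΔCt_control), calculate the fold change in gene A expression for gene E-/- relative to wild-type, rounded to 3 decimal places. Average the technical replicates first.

3.482

Mean Ct: gene A wild-type 32.330; gene A gene E-/- 30.805; HKG wild-type 15.190; HKG gene E-/- 15.465
ΔCt(wild-type) = 32.330 − 15.190 = 17.140
ΔCt(gene E-/-) = 30.805 − 15.465 = 15.340
ΔΔCt = 15.340 − 17.140 = -1.800
Fold change = 2^(−(-1.800)) = 2^1.800 = 3.4822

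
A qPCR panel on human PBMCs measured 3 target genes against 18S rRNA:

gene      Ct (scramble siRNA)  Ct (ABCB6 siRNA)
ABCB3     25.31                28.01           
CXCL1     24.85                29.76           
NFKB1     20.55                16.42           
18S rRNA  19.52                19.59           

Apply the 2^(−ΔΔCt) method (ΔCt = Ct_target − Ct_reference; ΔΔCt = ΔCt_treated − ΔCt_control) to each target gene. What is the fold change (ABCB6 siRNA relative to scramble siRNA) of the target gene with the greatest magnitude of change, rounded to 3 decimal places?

ABCB3: ΔΔCt = (28.01−19.59) − (25.31−19.52) = 8.42 − 5.79 = 2.63; fold change = 2^-2.63 = 0.162
CXCL1: ΔΔCt = (29.76−19.59) − (24.85−19.52) = 10.17 − 5.33 = 4.84; fold change = 2^-4.84 = 0.035
NFKB1: ΔΔCt = (16.42−19.59) − (20.55−19.52) = -3.17 − 1.03 = -4.20; fold change = 2^4.20 = 18.379
CXCL1 has the largest |ΔΔCt| = 4.84.

0.035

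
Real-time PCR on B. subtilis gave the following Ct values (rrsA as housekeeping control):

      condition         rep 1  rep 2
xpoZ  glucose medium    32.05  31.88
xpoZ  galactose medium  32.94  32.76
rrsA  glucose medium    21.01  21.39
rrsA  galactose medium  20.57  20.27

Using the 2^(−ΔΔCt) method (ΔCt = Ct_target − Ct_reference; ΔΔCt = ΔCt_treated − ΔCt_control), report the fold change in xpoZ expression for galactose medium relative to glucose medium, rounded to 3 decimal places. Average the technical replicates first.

Mean Ct: xpoZ glucose medium 31.965; xpoZ galactose medium 32.850; rrsA glucose medium 21.200; rrsA galactose medium 20.420
ΔCt(glucose medium) = 31.965 − 21.200 = 10.765
ΔCt(galactose medium) = 32.850 − 20.420 = 12.430
ΔΔCt = 12.430 − 10.765 = 1.665
Fold change = 2^(−1.665) = 0.3153

0.315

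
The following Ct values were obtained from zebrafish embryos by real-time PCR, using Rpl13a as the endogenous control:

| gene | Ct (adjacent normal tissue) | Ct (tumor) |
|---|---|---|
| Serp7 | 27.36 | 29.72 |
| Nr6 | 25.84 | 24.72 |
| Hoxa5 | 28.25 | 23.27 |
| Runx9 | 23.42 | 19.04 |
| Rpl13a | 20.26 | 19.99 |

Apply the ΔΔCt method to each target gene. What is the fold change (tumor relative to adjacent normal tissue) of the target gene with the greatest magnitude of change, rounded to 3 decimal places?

26.173

Serp7: ΔΔCt = (29.72−19.99) − (27.36−20.26) = 9.73 − 7.10 = 2.63; fold change = 2^-2.63 = 0.162
Nr6: ΔΔCt = (24.72−19.99) − (25.84−20.26) = 4.73 − 5.58 = -0.85; fold change = 2^0.85 = 1.803
Hoxa5: ΔΔCt = (23.27−19.99) − (28.25−20.26) = 3.28 − 7.99 = -4.71; fold change = 2^4.71 = 26.173
Runx9: ΔΔCt = (19.04−19.99) − (23.42−20.26) = -0.95 − 3.16 = -4.11; fold change = 2^4.11 = 17.268
Hoxa5 has the largest |ΔΔCt| = 4.71.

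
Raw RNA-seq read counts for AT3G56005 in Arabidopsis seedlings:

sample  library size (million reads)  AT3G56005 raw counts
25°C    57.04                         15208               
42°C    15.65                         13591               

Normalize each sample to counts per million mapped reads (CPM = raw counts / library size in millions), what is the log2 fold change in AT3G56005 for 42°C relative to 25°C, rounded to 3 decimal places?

CPM(25°C) = 15208 / 57.04 = 266.6199
CPM(42°C) = 13591 / 15.65 = 868.4345
Fold change = 868.4345 / 266.6199 = 3.25720
log2(3.25720) = 1.7036

1.704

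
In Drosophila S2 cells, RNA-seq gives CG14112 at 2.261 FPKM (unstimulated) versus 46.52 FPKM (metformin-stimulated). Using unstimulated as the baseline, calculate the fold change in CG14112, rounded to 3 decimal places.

Fold change = 46.52 / 2.261 = 20.5750
CG14112 is upregulated.

20.575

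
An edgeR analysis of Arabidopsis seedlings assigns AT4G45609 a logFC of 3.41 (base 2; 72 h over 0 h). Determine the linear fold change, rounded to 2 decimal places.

Fold change = 2^(3.41) = 10.629

10.63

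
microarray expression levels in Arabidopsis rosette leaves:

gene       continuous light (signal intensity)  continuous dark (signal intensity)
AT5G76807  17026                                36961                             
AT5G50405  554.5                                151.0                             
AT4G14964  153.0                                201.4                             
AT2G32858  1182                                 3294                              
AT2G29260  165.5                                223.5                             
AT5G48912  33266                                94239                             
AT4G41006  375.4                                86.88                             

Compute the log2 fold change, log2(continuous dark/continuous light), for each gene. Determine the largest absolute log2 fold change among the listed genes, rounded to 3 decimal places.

log2(36961/17026) = 1.118  (AT5G76807)
log2(151.0/554.5) = -1.877  (AT5G50405)
log2(201.4/153.0) = 0.397  (AT4G14964)
log2(3294/1182) = 1.479  (AT2G32858)
log2(223.5/165.5) = 0.433  (AT2G29260)
log2(94239/33266) = 1.502  (AT5G48912)
log2(86.88/375.4) = -2.111  (AT4G41006)
The largest magnitude belongs to AT4G41006.

2.111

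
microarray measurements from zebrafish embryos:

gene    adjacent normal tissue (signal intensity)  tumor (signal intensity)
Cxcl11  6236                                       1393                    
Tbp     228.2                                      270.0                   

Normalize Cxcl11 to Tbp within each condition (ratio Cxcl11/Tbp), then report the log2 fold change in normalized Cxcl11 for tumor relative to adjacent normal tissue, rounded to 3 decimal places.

Cxcl11/Tbp (adjacent normal tissue) = 6236 / 228.2 = 27.327
Cxcl11/Tbp (tumor) = 1393 / 270.0 = 5.1593
Fold change = 5.1593 / 27.327 = 0.1888
log2(0.1888) = -2.4051

-2.405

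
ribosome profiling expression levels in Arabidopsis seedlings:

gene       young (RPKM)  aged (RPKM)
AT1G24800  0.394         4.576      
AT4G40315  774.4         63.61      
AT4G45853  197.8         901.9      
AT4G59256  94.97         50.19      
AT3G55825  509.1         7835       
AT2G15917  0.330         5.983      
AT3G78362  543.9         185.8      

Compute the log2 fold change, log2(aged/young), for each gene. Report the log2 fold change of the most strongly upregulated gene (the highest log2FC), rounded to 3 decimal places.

log2(4.576/0.394) = 3.538  (AT1G24800)
log2(63.61/774.4) = -3.606  (AT4G40315)
log2(901.9/197.8) = 2.189  (AT4G45853)
log2(50.19/94.97) = -0.920  (AT4G59256)
log2(7835/509.1) = 3.944  (AT3G55825)
log2(5.983/0.330) = 4.180  (AT2G15917)
log2(185.8/543.9) = -1.550  (AT3G78362)
AT2G15917 is most strongly upregulated.

4.180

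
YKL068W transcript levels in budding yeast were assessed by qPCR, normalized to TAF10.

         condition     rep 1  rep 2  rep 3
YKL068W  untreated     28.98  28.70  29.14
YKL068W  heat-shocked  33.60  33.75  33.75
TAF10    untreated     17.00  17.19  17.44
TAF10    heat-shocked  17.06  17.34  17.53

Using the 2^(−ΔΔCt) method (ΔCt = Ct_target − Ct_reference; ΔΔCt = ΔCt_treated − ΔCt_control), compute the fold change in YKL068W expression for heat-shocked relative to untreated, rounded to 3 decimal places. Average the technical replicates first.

Mean Ct: YKL068W untreated 28.940; YKL068W heat-shocked 33.700; TAF10 untreated 17.210; TAF10 heat-shocked 17.310
ΔCt(untreated) = 28.940 − 17.210 = 11.730
ΔCt(heat-shocked) = 33.700 − 17.310 = 16.390
ΔΔCt = 16.390 − 11.730 = 4.660
Fold change = 2^(−4.660) = 0.0396

0.040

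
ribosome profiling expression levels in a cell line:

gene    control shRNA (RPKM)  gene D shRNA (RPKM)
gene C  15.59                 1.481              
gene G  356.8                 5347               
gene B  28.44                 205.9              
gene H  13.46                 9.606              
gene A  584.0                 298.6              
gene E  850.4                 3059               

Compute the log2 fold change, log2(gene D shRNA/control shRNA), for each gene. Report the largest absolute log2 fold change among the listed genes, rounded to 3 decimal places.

log2(1.481/15.59) = -3.396  (gene C)
log2(5347/356.8) = 3.906  (gene G)
log2(205.9/28.44) = 2.856  (gene B)
log2(9.606/13.46) = -0.487  (gene H)
log2(298.6/584.0) = -0.968  (gene A)
log2(3059/850.4) = 1.847  (gene E)
The largest magnitude belongs to gene G.

3.906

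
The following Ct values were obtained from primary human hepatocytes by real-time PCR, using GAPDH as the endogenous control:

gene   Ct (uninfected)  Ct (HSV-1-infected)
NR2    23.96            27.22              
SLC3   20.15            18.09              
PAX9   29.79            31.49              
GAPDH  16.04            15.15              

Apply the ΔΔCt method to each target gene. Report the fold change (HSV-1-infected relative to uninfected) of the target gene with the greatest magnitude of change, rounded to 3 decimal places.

0.056

NR2: ΔΔCt = (27.22−15.15) − (23.96−16.04) = 12.07 − 7.92 = 4.15; fold change = 2^-4.15 = 0.056
SLC3: ΔΔCt = (18.09−15.15) − (20.15−16.04) = 2.94 − 4.11 = -1.17; fold change = 2^1.17 = 2.250
PAX9: ΔΔCt = (31.49−15.15) − (29.79−16.04) = 16.34 − 13.75 = 2.59; fold change = 2^-2.59 = 0.166
NR2 has the largest |ΔΔCt| = 4.15.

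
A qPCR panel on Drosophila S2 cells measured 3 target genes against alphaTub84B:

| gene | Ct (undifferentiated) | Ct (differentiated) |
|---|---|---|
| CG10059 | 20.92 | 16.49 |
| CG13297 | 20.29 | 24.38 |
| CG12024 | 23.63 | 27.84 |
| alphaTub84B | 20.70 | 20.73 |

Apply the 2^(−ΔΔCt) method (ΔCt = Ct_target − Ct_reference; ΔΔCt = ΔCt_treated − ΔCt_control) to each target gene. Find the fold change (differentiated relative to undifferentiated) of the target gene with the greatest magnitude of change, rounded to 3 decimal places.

22.009

CG10059: ΔΔCt = (16.49−20.73) − (20.92−20.70) = -4.24 − 0.22 = -4.46; fold change = 2^4.46 = 22.009
CG13297: ΔΔCt = (24.38−20.73) − (20.29−20.70) = 3.65 − (-0.41) = 4.06; fold change = 2^-4.06 = 0.060
CG12024: ΔΔCt = (27.84−20.73) − (23.63−20.70) = 7.11 − 2.93 = 4.18; fold change = 2^-4.18 = 0.055
CG10059 has the largest |ΔΔCt| = 4.46.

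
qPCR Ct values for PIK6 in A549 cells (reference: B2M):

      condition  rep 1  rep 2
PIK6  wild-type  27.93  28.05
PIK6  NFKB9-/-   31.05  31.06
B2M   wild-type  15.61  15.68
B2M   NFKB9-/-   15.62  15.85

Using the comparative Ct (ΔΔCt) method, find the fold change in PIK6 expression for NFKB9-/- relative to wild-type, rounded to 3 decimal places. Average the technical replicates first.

0.127

Mean Ct: PIK6 wild-type 27.990; PIK6 NFKB9-/- 31.055; B2M wild-type 15.645; B2M NFKB9-/- 15.735
ΔCt(wild-type) = 27.990 − 15.645 = 12.345
ΔCt(NFKB9-/-) = 31.055 − 15.735 = 15.320
ΔΔCt = 15.320 − 12.345 = 2.975
Fold change = 2^(−2.975) = 0.1272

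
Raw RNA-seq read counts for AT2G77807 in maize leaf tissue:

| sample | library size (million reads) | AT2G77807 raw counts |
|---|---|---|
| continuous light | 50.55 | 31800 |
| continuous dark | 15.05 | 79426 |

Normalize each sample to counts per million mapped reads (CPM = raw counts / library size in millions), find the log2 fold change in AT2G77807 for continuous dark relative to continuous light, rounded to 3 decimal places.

3.069

CPM(continuous light) = 31800 / 50.55 = 629.0801
CPM(continuous dark) = 79426 / 15.05 = 5277.4751
Fold change = 5277.4751 / 629.0801 = 8.38919
log2(8.38919) = 3.0685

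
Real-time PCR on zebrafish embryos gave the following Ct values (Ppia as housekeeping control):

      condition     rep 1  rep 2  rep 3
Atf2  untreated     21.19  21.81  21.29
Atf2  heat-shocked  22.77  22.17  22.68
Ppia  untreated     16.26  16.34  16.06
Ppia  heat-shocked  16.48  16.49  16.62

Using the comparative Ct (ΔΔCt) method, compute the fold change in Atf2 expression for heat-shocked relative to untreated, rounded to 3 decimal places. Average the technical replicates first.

Mean Ct: Atf2 untreated 21.430; Atf2 heat-shocked 22.540; Ppia untreated 16.220; Ppia heat-shocked 16.530
ΔCt(untreated) = 21.430 − 16.220 = 5.210
ΔCt(heat-shocked) = 22.540 − 16.530 = 6.010
ΔΔCt = 6.010 − 5.210 = 0.800
Fold change = 2^(−0.800) = 0.5743

0.574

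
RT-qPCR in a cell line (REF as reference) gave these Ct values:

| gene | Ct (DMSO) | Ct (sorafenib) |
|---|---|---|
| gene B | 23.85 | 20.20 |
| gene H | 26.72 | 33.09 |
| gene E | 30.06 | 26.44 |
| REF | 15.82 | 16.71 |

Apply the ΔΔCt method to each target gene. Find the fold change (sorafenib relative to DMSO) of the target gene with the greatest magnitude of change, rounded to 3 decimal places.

0.022

gene B: ΔΔCt = (20.20−16.71) − (23.85−15.82) = 3.49 − 8.03 = -4.54; fold change = 2^4.54 = 23.264
gene H: ΔΔCt = (33.09−16.71) − (26.72−15.82) = 16.38 − 10.90 = 5.48; fold change = 2^-5.48 = 0.022
gene E: ΔΔCt = (26.44−16.71) − (30.06−15.82) = 9.73 − 14.24 = -4.51; fold change = 2^4.51 = 22.785
gene H has the largest |ΔΔCt| = 5.48.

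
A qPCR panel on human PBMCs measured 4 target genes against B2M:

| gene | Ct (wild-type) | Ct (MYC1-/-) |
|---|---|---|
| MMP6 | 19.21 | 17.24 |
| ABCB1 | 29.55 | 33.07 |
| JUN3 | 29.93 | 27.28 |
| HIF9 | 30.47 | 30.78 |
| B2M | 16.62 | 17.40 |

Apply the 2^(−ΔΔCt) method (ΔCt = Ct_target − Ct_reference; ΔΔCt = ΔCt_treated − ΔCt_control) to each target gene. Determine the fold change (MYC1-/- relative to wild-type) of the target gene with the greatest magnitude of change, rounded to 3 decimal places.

MMP6: ΔΔCt = (17.24−17.40) − (19.21−16.62) = -0.16 − 2.59 = -2.75; fold change = 2^2.75 = 6.727
ABCB1: ΔΔCt = (33.07−17.40) − (29.55−16.62) = 15.67 − 12.93 = 2.74; fold change = 2^-2.74 = 0.150
JUN3: ΔΔCt = (27.28−17.40) − (29.93−16.62) = 9.88 − 13.31 = -3.43; fold change = 2^3.43 = 10.778
HIF9: ΔΔCt = (30.78−17.40) − (30.47−16.62) = 13.38 − 13.85 = -0.47; fold change = 2^0.47 = 1.385
JUN3 has the largest |ΔΔCt| = 3.43.

10.778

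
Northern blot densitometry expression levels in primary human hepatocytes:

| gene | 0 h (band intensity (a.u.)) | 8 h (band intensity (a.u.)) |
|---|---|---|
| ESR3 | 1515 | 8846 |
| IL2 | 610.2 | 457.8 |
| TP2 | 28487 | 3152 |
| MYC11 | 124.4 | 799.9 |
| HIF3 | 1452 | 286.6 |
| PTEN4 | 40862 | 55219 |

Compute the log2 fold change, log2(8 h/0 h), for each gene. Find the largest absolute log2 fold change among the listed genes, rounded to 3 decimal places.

log2(8846/1515) = 2.546  (ESR3)
log2(457.8/610.2) = -0.415  (IL2)
log2(3152/28487) = -3.176  (TP2)
log2(799.9/124.4) = 2.685  (MYC11)
log2(286.6/1452) = -2.341  (HIF3)
log2(55219/40862) = 0.434  (PTEN4)
The largest magnitude belongs to TP2.

3.176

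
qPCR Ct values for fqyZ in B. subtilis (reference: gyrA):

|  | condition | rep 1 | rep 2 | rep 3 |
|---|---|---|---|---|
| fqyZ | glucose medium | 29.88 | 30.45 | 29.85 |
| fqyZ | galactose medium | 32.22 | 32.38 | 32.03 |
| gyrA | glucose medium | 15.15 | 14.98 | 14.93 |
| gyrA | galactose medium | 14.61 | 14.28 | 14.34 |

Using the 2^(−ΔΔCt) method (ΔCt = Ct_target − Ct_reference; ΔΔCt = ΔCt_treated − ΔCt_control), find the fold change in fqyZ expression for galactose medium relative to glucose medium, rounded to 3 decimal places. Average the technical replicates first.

0.148

Mean Ct: fqyZ glucose medium 30.060; fqyZ galactose medium 32.210; gyrA glucose medium 15.020; gyrA galactose medium 14.410
ΔCt(glucose medium) = 30.060 − 15.020 = 15.040
ΔCt(galactose medium) = 32.210 − 14.410 = 17.800
ΔΔCt = 17.800 − 15.040 = 2.760
Fold change = 2^(−2.760) = 0.1476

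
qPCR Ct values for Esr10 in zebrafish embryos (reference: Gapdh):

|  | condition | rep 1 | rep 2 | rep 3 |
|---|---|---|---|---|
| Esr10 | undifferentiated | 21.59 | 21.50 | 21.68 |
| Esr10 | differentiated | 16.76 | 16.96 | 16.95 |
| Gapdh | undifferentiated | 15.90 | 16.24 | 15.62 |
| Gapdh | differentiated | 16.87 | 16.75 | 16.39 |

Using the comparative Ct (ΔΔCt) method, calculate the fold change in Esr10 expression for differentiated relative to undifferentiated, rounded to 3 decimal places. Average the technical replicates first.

Mean Ct: Esr10 undifferentiated 21.590; Esr10 differentiated 16.890; Gapdh undifferentiated 15.920; Gapdh differentiated 16.670
ΔCt(undifferentiated) = 21.590 − 15.920 = 5.670
ΔCt(differentiated) = 16.890 − 16.670 = 0.220
ΔΔCt = 0.220 − 5.670 = -5.450
Fold change = 2^(−(-5.450)) = 2^5.450 = 43.7133

43.713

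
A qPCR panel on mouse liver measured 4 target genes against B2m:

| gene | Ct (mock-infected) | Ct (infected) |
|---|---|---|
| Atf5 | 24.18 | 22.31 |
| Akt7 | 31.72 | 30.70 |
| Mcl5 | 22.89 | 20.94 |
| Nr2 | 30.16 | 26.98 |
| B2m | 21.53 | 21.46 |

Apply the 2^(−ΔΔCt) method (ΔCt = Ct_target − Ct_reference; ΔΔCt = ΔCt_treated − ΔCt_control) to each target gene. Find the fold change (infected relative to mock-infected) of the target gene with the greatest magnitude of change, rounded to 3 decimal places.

8.634

Atf5: ΔΔCt = (22.31−21.46) − (24.18−21.53) = 0.85 − 2.65 = -1.80; fold change = 2^1.80 = 3.482
Akt7: ΔΔCt = (30.70−21.46) − (31.72−21.53) = 9.24 − 10.19 = -0.95; fold change = 2^0.95 = 1.932
Mcl5: ΔΔCt = (20.94−21.46) − (22.89−21.53) = -0.52 − 1.36 = -1.88; fold change = 2^1.88 = 3.681
Nr2: ΔΔCt = (26.98−21.46) − (30.16−21.53) = 5.52 − 8.63 = -3.11; fold change = 2^3.11 = 8.634
Nr2 has the largest |ΔΔCt| = 3.11.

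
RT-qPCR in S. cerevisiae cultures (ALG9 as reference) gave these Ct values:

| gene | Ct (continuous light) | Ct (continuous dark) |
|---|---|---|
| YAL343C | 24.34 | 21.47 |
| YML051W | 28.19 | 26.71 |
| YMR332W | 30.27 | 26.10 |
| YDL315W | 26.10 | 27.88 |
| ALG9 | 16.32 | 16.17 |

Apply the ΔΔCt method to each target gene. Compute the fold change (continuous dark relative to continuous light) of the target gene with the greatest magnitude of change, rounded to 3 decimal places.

16.223

YAL343C: ΔΔCt = (21.47−16.17) − (24.34−16.32) = 5.30 − 8.02 = -2.72; fold change = 2^2.72 = 6.589
YML051W: ΔΔCt = (26.71−16.17) − (28.19−16.32) = 10.54 − 11.87 = -1.33; fold change = 2^1.33 = 2.514
YMR332W: ΔΔCt = (26.10−16.17) − (30.27−16.32) = 9.93 − 13.95 = -4.02; fold change = 2^4.02 = 16.223
YDL315W: ΔΔCt = (27.88−16.17) − (26.10−16.32) = 11.71 − 9.78 = 1.93; fold change = 2^-1.93 = 0.262
YMR332W has the largest |ΔΔCt| = 4.02.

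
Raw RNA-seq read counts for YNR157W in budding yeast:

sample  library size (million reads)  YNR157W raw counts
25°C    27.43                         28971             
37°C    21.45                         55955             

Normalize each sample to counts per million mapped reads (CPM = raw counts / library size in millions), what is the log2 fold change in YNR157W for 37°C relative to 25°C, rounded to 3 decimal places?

1.304

CPM(25°C) = 28971 / 27.43 = 1056.1794
CPM(37°C) = 55955 / 21.45 = 2608.6247
Fold change = 2608.6247 / 1056.1794 = 2.46987
log2(2.46987) = 1.3044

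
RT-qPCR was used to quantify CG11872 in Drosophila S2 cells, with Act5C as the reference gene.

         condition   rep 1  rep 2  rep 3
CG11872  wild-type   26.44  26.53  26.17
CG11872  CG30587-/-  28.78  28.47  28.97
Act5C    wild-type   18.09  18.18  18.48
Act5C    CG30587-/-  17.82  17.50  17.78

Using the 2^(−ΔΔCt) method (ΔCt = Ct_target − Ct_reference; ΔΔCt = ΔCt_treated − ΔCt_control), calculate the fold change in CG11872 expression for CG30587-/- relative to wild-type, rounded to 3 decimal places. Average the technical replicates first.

Mean Ct: CG11872 wild-type 26.380; CG11872 CG30587-/- 28.740; Act5C wild-type 18.250; Act5C CG30587-/- 17.700
ΔCt(wild-type) = 26.380 − 18.250 = 8.130
ΔCt(CG30587-/-) = 28.740 − 17.700 = 11.040
ΔΔCt = 11.040 − 8.130 = 2.910
Fold change = 2^(−2.910) = 0.1330

0.133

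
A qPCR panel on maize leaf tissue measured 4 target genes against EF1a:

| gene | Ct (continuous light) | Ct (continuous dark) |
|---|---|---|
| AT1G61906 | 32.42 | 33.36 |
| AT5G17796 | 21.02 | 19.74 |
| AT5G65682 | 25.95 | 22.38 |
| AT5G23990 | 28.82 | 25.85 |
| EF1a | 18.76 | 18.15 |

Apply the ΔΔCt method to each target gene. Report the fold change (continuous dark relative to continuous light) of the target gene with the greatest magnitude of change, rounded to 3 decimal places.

7.781

AT1G61906: ΔΔCt = (33.36−18.15) − (32.42−18.76) = 15.21 − 13.66 = 1.55; fold change = 2^-1.55 = 0.342
AT5G17796: ΔΔCt = (19.74−18.15) − (21.02−18.76) = 1.59 − 2.26 = -0.67; fold change = 2^0.67 = 1.591
AT5G65682: ΔΔCt = (22.38−18.15) − (25.95−18.76) = 4.23 − 7.19 = -2.96; fold change = 2^2.96 = 7.781
AT5G23990: ΔΔCt = (25.85−18.15) − (28.82−18.76) = 7.70 − 10.06 = -2.36; fold change = 2^2.36 = 5.134
AT5G65682 has the largest |ΔΔCt| = 2.96.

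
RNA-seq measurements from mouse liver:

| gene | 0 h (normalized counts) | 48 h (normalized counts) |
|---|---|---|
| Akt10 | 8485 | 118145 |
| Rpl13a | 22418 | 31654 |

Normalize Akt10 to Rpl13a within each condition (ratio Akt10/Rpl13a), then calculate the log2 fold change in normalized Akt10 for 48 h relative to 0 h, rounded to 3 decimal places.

3.302

Akt10/Rpl13a (0 h) = 8485 / 22418 = 0.37849
Akt10/Rpl13a (48 h) = 118145 / 31654 = 3.7324
Fold change = 3.7324 / 0.37849 = 9.8612
log2(9.8612) = 3.3018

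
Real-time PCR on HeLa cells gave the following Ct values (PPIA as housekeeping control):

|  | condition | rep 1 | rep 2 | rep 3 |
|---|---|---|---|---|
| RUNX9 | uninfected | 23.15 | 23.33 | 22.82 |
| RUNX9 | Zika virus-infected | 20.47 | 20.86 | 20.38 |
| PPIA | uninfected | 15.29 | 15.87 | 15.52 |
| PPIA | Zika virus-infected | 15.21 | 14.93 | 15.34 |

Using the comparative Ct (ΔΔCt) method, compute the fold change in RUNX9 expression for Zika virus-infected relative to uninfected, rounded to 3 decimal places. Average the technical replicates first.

Mean Ct: RUNX9 uninfected 23.100; RUNX9 Zika virus-infected 20.570; PPIA uninfected 15.560; PPIA Zika virus-infected 15.160
ΔCt(uninfected) = 23.100 − 15.560 = 7.540
ΔCt(Zika virus-infected) = 20.570 − 15.160 = 5.410
ΔΔCt = 5.410 − 7.540 = -2.130
Fold change = 2^(−(-2.130)) = 2^2.130 = 4.3772

4.377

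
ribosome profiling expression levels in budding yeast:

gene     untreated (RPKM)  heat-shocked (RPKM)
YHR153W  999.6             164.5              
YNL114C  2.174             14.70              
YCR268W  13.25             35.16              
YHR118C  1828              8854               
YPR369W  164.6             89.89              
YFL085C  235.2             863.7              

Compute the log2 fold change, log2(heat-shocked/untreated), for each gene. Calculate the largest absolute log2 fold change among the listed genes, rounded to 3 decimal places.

2.757

log2(164.5/999.6) = -2.603  (YHR153W)
log2(14.70/2.174) = 2.757  (YNL114C)
log2(35.16/13.25) = 1.408  (YCR268W)
log2(8854/1828) = 2.276  (YHR118C)
log2(89.89/164.6) = -0.873  (YPR369W)
log2(863.7/235.2) = 1.877  (YFL085C)
The largest magnitude belongs to YNL114C.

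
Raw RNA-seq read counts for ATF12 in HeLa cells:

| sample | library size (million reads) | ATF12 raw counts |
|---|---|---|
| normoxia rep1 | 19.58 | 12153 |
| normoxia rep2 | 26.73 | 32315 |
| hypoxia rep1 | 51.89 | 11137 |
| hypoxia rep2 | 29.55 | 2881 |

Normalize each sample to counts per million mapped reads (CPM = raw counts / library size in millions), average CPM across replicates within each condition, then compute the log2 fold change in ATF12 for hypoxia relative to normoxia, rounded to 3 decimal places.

-2.551

CPM(normoxia rep1) = 12153 / 19.58 = 620.6844
CPM(normoxia rep2) = 32315 / 26.73 = 1208.9413
CPM(hypoxia rep1) = 11137 / 51.89 = 214.6271
CPM(hypoxia rep2) = 2881 / 29.55 = 97.4958
mean CPM(normoxia) = 914.8128; mean CPM(hypoxia) = 156.0614
Fold change = 156.0614 / 914.8128 = 0.17059
log2(0.17059) = -2.5514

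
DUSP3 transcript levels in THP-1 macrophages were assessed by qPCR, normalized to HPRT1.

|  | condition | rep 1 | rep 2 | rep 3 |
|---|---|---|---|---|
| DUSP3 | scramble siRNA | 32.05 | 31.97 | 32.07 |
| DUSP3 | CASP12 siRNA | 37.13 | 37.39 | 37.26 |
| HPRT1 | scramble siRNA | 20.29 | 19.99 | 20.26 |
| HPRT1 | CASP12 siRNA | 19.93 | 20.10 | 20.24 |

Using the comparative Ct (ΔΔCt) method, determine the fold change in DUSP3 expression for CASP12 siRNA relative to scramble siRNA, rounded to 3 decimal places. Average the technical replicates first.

0.025

Mean Ct: DUSP3 scramble siRNA 32.030; DUSP3 CASP12 siRNA 37.260; HPRT1 scramble siRNA 20.180; HPRT1 CASP12 siRNA 20.090
ΔCt(scramble siRNA) = 32.030 − 20.180 = 11.850
ΔCt(CASP12 siRNA) = 37.260 − 20.090 = 17.170
ΔΔCt = 17.170 − 11.850 = 5.320
Fold change = 2^(−5.320) = 0.0250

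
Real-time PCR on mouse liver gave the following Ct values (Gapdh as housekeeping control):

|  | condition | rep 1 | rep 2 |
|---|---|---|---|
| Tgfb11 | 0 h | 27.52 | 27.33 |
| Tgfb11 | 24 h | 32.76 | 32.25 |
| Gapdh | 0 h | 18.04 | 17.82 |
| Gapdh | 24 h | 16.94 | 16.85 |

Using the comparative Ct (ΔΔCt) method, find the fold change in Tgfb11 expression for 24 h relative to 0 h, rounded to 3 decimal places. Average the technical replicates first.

0.014

Mean Ct: Tgfb11 0 h 27.425; Tgfb11 24 h 32.505; Gapdh 0 h 17.930; Gapdh 24 h 16.895
ΔCt(0 h) = 27.425 − 17.930 = 9.495
ΔCt(24 h) = 32.505 − 16.895 = 15.610
ΔΔCt = 15.610 − 9.495 = 6.115
Fold change = 2^(−6.115) = 0.0144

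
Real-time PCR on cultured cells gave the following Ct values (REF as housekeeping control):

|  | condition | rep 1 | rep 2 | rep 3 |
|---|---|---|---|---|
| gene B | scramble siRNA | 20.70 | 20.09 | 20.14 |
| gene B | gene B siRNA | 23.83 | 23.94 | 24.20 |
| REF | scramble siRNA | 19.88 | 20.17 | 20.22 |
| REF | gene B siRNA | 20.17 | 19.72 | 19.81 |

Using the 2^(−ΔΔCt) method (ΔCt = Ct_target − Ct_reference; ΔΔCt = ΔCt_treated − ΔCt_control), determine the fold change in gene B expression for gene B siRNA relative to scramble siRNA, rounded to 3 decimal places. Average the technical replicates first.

0.068

Mean Ct: gene B scramble siRNA 20.310; gene B gene B siRNA 23.990; REF scramble siRNA 20.090; REF gene B siRNA 19.900
ΔCt(scramble siRNA) = 20.310 − 20.090 = 0.220
ΔCt(gene B siRNA) = 23.990 − 19.900 = 4.090
ΔΔCt = 4.090 − 0.220 = 3.870
Fold change = 2^(−3.870) = 0.0684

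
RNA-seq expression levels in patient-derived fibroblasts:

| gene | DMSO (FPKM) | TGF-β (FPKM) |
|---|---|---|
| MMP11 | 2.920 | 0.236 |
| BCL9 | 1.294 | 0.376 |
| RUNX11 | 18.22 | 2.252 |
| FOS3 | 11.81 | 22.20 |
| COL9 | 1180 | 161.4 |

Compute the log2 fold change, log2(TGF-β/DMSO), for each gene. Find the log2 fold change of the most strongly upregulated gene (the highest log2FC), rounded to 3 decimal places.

log2(0.236/2.920) = -3.629  (MMP11)
log2(0.376/1.294) = -1.783  (BCL9)
log2(2.252/18.22) = -3.016  (RUNX11)
log2(22.20/11.81) = 0.911  (FOS3)
log2(161.4/1180) = -2.870  (COL9)
FOS3 is most strongly upregulated.

0.911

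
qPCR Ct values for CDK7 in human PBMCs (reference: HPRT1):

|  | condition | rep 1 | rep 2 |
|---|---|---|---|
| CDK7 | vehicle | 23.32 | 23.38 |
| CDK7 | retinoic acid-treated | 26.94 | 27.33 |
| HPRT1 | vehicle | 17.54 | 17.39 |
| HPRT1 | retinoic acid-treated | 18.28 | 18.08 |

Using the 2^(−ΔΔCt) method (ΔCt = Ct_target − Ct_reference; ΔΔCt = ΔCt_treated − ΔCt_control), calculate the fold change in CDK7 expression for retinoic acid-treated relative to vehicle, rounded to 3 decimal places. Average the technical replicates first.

Mean Ct: CDK7 vehicle 23.350; CDK7 retinoic acid-treated 27.135; HPRT1 vehicle 17.465; HPRT1 retinoic acid-treated 18.180
ΔCt(vehicle) = 23.350 − 17.465 = 5.885
ΔCt(retinoic acid-treated) = 27.135 − 18.180 = 8.955
ΔΔCt = 8.955 − 5.885 = 3.070
Fold change = 2^(−3.070) = 0.1191

0.119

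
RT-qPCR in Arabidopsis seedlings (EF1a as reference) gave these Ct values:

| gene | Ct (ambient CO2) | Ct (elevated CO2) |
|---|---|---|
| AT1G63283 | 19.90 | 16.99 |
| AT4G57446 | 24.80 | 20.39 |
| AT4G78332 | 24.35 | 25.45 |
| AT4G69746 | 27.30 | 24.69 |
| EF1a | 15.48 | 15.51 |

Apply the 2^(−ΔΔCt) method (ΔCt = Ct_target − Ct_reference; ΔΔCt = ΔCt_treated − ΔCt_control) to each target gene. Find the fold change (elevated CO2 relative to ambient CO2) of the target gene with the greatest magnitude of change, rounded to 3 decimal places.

AT1G63283: ΔΔCt = (16.99−15.51) − (19.90−15.48) = 1.48 − 4.42 = -2.94; fold change = 2^2.94 = 7.674
AT4G57446: ΔΔCt = (20.39−15.51) − (24.80−15.48) = 4.88 − 9.32 = -4.44; fold change = 2^4.44 = 21.706
AT4G78332: ΔΔCt = (25.45−15.51) − (24.35−15.48) = 9.94 − 8.87 = 1.07; fold change = 2^-1.07 = 0.476
AT4G69746: ΔΔCt = (24.69−15.51) − (27.30−15.48) = 9.18 − 11.82 = -2.64; fold change = 2^2.64 = 6.233
AT4G57446 has the largest |ΔΔCt| = 4.44.

21.706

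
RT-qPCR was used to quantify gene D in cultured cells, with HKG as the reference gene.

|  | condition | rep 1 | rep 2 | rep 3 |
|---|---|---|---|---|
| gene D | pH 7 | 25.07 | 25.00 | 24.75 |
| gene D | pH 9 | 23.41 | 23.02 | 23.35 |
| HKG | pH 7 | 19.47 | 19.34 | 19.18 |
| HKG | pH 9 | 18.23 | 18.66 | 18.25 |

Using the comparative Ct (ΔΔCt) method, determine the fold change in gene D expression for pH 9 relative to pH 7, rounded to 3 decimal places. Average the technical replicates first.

1.659

Mean Ct: gene D pH 7 24.940; gene D pH 9 23.260; HKG pH 7 19.330; HKG pH 9 18.380
ΔCt(pH 7) = 24.940 − 19.330 = 5.610
ΔCt(pH 9) = 23.260 − 18.380 = 4.880
ΔΔCt = 4.880 − 5.610 = -0.730
Fold change = 2^(−(-0.730)) = 2^0.730 = 1.6586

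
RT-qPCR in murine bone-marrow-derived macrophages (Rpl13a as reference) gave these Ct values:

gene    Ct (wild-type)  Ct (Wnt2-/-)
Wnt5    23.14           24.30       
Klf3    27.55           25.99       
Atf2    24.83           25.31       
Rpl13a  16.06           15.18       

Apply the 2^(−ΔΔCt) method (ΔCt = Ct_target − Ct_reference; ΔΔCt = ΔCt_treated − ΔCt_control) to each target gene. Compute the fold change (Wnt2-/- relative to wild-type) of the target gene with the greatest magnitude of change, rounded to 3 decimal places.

0.243

Wnt5: ΔΔCt = (24.30−15.18) − (23.14−16.06) = 9.12 − 7.08 = 2.04; fold change = 2^-2.04 = 0.243
Klf3: ΔΔCt = (25.99−15.18) − (27.55−16.06) = 10.81 − 11.49 = -0.68; fold change = 2^0.68 = 1.602
Atf2: ΔΔCt = (25.31−15.18) − (24.83−16.06) = 10.13 − 8.77 = 1.36; fold change = 2^-1.36 = 0.390
Wnt5 has the largest |ΔΔCt| = 2.04.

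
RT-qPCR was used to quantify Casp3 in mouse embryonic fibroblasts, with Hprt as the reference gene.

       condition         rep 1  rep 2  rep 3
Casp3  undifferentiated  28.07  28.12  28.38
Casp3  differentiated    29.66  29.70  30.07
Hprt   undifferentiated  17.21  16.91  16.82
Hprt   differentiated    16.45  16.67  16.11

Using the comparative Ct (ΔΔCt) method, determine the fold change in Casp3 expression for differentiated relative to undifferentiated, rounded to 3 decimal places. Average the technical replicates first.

0.219

Mean Ct: Casp3 undifferentiated 28.190; Casp3 differentiated 29.810; Hprt undifferentiated 16.980; Hprt differentiated 16.410
ΔCt(undifferentiated) = 28.190 − 16.980 = 11.210
ΔCt(differentiated) = 29.810 − 16.410 = 13.400
ΔΔCt = 13.400 − 11.210 = 2.190
Fold change = 2^(−2.190) = 0.2192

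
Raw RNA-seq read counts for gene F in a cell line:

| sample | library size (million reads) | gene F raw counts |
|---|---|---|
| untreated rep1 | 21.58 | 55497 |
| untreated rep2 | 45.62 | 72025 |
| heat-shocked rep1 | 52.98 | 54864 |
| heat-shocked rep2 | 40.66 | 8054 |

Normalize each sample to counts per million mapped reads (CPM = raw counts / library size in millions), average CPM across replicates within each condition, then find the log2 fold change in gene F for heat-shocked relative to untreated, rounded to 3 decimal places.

-1.750

CPM(untreated rep1) = 55497 / 21.58 = 2571.6867
CPM(untreated rep2) = 72025 / 45.62 = 1578.8032
CPM(heat-shocked rep1) = 54864 / 52.98 = 1035.5606
CPM(heat-shocked rep2) = 8054 / 40.66 = 198.0817
mean CPM(untreated) = 2075.2450; mean CPM(heat-shocked) = 616.8211
Fold change = 616.8211 / 2075.2450 = 0.29723
log2(0.29723) = -1.7504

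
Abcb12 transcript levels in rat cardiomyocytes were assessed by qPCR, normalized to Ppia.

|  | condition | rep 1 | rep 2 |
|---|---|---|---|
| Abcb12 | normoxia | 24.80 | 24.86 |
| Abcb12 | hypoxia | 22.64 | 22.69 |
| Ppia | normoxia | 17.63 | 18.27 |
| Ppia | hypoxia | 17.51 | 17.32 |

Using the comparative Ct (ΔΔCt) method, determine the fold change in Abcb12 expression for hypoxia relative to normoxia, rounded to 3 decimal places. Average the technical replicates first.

Mean Ct: Abcb12 normoxia 24.830; Abcb12 hypoxia 22.665; Ppia normoxia 17.950; Ppia hypoxia 17.415
ΔCt(normoxia) = 24.830 − 17.950 = 6.880
ΔCt(hypoxia) = 22.665 − 17.415 = 5.250
ΔΔCt = 5.250 − 6.880 = -1.630
Fold change = 2^(−(-1.630)) = 2^1.630 = 3.0951

3.095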